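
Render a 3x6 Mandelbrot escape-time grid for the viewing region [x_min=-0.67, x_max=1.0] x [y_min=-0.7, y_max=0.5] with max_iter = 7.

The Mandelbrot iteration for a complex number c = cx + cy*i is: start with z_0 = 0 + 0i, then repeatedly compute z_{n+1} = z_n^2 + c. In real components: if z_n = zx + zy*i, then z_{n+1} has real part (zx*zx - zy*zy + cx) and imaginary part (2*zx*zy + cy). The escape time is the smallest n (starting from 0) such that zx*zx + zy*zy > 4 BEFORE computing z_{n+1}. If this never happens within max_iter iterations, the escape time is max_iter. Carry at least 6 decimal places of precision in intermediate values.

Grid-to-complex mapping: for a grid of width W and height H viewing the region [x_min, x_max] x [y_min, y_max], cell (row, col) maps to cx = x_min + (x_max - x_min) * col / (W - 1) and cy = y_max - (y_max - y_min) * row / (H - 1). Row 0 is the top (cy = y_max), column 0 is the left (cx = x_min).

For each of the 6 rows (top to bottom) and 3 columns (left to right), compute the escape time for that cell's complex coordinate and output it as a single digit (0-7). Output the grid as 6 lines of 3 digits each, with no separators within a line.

Answer: 772
772
772
772
772
572

Derivation:
(row=0, col=0): c = -0.6700 + 0.5000i → escape time 7
(row=0, col=1): c = 0.1650 + 0.5000i → escape time 7
(row=0, col=2): c = 1.0000 + 0.5000i → escape time 2
(row=1, col=0): c = -0.6700 + 0.2600i → escape time 7
(row=1, col=1): c = 0.1650 + 0.2600i → escape time 7
(row=1, col=2): c = 1.0000 + 0.2600i → escape time 2
(row=2, col=0): c = -0.6700 + 0.0200i → escape time 7
(row=2, col=1): c = 0.1650 + 0.0200i → escape time 7
(row=2, col=2): c = 1.0000 + 0.0200i → escape time 2
(row=3, col=0): c = -0.6700 + -0.2200i → escape time 7
(row=3, col=1): c = 0.1650 + -0.2200i → escape time 7
(row=3, col=2): c = 1.0000 + -0.2200i → escape time 2
(row=4, col=0): c = -0.6700 + -0.4600i → escape time 7
(row=4, col=1): c = 0.1650 + -0.4600i → escape time 7
(row=4, col=2): c = 1.0000 + -0.4600i → escape time 2
(row=5, col=0): c = -0.6700 + -0.7000i → escape time 5
(row=5, col=1): c = 0.1650 + -0.7000i → escape time 7
(row=5, col=2): c = 1.0000 + -0.7000i → escape time 2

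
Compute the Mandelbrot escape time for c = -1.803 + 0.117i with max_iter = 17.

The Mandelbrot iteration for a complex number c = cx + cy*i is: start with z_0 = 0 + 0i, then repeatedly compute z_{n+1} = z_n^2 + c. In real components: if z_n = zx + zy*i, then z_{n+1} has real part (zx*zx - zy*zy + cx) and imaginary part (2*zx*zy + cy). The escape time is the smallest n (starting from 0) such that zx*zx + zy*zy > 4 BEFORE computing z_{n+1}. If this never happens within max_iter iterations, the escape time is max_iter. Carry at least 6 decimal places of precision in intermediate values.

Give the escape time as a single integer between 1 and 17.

Answer: 4

Derivation:
z_0 = 0 + 0i, c = -1.8030 + 0.1170i
Iter 1: z = -1.8030 + 0.1170i, |z|^2 = 3.2645
Iter 2: z = 1.4341 + -0.3049i, |z|^2 = 2.1497
Iter 3: z = 0.1607 + -0.7575i, |z|^2 = 0.5997
Iter 4: z = -2.3510 + -0.1265i, |z|^2 = 5.5433
Escaped at iteration 4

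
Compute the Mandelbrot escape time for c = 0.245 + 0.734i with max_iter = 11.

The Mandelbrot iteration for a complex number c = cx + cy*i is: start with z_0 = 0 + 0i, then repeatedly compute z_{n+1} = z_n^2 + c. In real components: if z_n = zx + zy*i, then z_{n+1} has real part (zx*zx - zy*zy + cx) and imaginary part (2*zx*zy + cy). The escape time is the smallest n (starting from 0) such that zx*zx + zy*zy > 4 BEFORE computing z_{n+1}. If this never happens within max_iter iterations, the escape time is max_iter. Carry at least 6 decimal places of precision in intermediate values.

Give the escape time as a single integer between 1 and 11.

Answer: 6

Derivation:
z_0 = 0 + 0i, c = 0.2450 + 0.7340i
Iter 1: z = 0.2450 + 0.7340i, |z|^2 = 0.5988
Iter 2: z = -0.2337 + 1.0937i, |z|^2 = 1.2507
Iter 3: z = -0.8965 + 0.2228i, |z|^2 = 0.8533
Iter 4: z = 0.9990 + 0.3346i, |z|^2 = 1.1100
Iter 5: z = 1.1311 + 1.4026i, |z|^2 = 3.2466
Iter 6: z = -0.4429 + 3.9069i, |z|^2 = 15.4597
Escaped at iteration 6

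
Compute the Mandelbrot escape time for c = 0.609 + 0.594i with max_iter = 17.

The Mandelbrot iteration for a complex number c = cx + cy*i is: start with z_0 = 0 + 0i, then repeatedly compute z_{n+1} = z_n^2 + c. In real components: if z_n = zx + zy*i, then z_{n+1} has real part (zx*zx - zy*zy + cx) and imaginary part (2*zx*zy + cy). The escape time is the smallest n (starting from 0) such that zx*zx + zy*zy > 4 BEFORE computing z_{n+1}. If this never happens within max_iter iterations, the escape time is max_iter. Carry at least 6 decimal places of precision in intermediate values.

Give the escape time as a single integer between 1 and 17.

Answer: 3

Derivation:
z_0 = 0 + 0i, c = 0.6090 + 0.5940i
Iter 1: z = 0.6090 + 0.5940i, |z|^2 = 0.7237
Iter 2: z = 0.6270 + 1.3175i, |z|^2 = 2.1290
Iter 3: z = -0.7336 + 2.2463i, |z|^2 = 5.5838
Escaped at iteration 3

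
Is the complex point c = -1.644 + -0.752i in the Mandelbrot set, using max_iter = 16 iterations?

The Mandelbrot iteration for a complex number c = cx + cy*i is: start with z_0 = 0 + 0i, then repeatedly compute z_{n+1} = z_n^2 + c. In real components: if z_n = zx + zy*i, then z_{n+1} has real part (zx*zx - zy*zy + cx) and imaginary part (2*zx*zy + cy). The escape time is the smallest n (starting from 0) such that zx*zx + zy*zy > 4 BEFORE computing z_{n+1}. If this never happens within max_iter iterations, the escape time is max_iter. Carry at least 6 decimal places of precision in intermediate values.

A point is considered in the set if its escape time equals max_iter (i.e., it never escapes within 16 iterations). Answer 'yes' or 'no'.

Answer: no

Derivation:
z_0 = 0 + 0i, c = -1.6440 + -0.7520i
Iter 1: z = -1.6440 + -0.7520i, |z|^2 = 3.2682
Iter 2: z = 0.4932 + 1.7206i, |z|^2 = 3.2037
Iter 3: z = -4.3611 + 0.9453i, |z|^2 = 19.9128
Escaped at iteration 3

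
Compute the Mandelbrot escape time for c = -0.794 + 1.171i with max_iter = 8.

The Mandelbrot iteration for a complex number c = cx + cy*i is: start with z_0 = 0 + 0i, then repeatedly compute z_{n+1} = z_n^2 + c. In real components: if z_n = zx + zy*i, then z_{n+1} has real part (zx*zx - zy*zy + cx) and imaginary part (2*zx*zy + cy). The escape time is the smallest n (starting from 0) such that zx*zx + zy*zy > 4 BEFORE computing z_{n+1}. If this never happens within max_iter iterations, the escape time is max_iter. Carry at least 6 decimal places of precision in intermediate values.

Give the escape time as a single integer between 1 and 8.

Answer: 3

Derivation:
z_0 = 0 + 0i, c = -0.7940 + 1.1710i
Iter 1: z = -0.7940 + 1.1710i, |z|^2 = 2.0017
Iter 2: z = -1.5348 + -0.6885i, |z|^2 = 2.8297
Iter 3: z = 1.0875 + 3.2846i, |z|^2 = 11.9711
Escaped at iteration 3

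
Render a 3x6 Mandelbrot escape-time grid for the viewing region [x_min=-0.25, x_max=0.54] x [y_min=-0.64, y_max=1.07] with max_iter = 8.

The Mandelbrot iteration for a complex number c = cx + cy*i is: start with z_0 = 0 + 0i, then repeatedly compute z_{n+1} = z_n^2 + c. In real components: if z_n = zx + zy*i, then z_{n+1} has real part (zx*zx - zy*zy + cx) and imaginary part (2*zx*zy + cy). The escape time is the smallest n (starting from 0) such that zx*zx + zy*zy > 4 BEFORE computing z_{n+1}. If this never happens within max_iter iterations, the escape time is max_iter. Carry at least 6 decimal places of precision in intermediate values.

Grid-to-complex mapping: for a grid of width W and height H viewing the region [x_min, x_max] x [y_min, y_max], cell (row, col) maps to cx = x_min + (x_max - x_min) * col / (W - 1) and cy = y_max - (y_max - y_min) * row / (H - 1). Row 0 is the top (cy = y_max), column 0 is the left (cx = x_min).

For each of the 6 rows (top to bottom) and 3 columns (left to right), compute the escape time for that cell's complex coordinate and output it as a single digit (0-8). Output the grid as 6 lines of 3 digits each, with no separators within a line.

(row=0, col=0): c = -0.2500 + 1.0700i → escape time 6
(row=0, col=1): c = 0.1450 + 1.0700i → escape time 4
(row=0, col=2): c = 0.5400 + 1.0700i → escape time 2
(row=1, col=0): c = -0.2500 + 0.7280i → escape time 8
(row=1, col=1): c = 0.1450 + 0.7280i → escape time 7
(row=1, col=2): c = 0.5400 + 0.7280i → escape time 3
(row=2, col=0): c = -0.2500 + 0.3860i → escape time 8
(row=2, col=1): c = 0.1450 + 0.3860i → escape time 8
(row=2, col=2): c = 0.5400 + 0.3860i → escape time 4
(row=3, col=0): c = -0.2500 + 0.0440i → escape time 8
(row=3, col=1): c = 0.1450 + 0.0440i → escape time 8
(row=3, col=2): c = 0.5400 + 0.0440i → escape time 4
(row=4, col=0): c = -0.2500 + -0.2980i → escape time 8
(row=4, col=1): c = 0.1450 + -0.2980i → escape time 8
(row=4, col=2): c = 0.5400 + -0.2980i → escape time 4
(row=5, col=0): c = -0.2500 + -0.6400i → escape time 8
(row=5, col=1): c = 0.1450 + -0.6400i → escape time 8
(row=5, col=2): c = 0.5400 + -0.6400i → escape time 3

Answer: 642
873
884
884
884
883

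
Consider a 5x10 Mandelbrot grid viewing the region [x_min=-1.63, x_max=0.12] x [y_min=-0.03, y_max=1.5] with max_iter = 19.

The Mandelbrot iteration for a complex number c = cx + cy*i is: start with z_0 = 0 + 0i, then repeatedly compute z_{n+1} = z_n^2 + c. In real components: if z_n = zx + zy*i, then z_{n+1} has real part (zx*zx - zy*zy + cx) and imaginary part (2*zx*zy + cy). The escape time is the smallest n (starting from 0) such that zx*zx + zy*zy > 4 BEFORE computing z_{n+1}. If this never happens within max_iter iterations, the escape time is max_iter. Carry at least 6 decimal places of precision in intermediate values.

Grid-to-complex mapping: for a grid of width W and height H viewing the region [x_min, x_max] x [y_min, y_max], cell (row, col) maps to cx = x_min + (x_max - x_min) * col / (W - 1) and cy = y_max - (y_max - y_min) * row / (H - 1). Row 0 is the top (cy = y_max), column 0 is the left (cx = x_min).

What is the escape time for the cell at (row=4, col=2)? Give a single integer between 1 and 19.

Answer: 4

Derivation:
z_0 = 0 + 0i, c = -0.7550 + 0.8200i
Iter 1: z = -0.7550 + 0.8200i, |z|^2 = 1.2424
Iter 2: z = -0.8574 + -0.4182i, |z|^2 = 0.9100
Iter 3: z = -0.1948 + 1.5371i, |z|^2 = 2.4006
Iter 4: z = -3.0798 + 0.2211i, |z|^2 = 9.5338
Escaped at iteration 4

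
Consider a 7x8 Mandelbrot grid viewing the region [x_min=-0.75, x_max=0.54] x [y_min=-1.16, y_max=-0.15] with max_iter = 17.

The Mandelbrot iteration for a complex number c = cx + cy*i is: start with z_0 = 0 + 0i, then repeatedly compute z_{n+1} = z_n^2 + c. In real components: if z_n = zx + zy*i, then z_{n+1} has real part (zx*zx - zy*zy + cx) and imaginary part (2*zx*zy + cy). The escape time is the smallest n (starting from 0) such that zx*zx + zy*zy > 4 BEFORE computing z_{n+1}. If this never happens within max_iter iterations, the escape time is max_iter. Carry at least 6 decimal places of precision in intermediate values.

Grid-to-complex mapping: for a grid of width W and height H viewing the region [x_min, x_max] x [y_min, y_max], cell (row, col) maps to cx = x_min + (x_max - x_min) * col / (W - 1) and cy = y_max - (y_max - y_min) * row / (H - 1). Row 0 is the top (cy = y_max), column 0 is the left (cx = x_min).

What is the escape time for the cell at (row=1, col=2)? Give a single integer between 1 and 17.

Answer: 17

Derivation:
z_0 = 0 + 0i, c = -0.3200 + -0.2943i
Iter 1: z = -0.3200 + -0.2943i, |z|^2 = 0.1890
Iter 2: z = -0.3042 + -0.1059i, |z|^2 = 0.1038
Iter 3: z = -0.2387 + -0.2298i, |z|^2 = 0.1098
Iter 4: z = -0.3159 + -0.1846i, |z|^2 = 0.1338
Iter 5: z = -0.2543 + -0.1777i, |z|^2 = 0.0962
Iter 6: z = -0.2869 + -0.2039i, |z|^2 = 0.1239
Iter 7: z = -0.2793 + -0.1773i, |z|^2 = 0.1094
Iter 8: z = -0.2734 + -0.1953i, |z|^2 = 0.1129
Iter 9: z = -0.2834 + -0.1875i, |z|^2 = 0.1154
Iter 10: z = -0.2749 + -0.1880i, |z|^2 = 0.1109
Iter 11: z = -0.2798 + -0.1909i, |z|^2 = 0.1147
Iter 12: z = -0.2782 + -0.1874i, |z|^2 = 0.1125
Iter 13: z = -0.2778 + -0.1900i, |z|^2 = 0.1133
Iter 14: z = -0.2790 + -0.1887i, |z|^2 = 0.1134
Iter 15: z = -0.2778 + -0.1890i, |z|^2 = 0.1129
Iter 16: z = -0.2785 + -0.1893i, |z|^2 = 0.1134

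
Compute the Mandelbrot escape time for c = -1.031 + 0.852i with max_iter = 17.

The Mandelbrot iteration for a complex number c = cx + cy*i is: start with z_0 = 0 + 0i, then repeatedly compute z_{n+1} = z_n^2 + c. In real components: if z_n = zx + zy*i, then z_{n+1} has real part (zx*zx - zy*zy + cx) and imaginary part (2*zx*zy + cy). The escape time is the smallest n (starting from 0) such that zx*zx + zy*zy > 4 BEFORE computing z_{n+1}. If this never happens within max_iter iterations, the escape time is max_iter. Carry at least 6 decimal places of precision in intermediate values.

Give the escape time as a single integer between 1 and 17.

z_0 = 0 + 0i, c = -1.0310 + 0.8520i
Iter 1: z = -1.0310 + 0.8520i, |z|^2 = 1.7889
Iter 2: z = -0.6939 + -0.9048i, |z|^2 = 1.3003
Iter 3: z = -1.3681 + 2.1078i, |z|^2 = 6.3146
Escaped at iteration 3

Answer: 3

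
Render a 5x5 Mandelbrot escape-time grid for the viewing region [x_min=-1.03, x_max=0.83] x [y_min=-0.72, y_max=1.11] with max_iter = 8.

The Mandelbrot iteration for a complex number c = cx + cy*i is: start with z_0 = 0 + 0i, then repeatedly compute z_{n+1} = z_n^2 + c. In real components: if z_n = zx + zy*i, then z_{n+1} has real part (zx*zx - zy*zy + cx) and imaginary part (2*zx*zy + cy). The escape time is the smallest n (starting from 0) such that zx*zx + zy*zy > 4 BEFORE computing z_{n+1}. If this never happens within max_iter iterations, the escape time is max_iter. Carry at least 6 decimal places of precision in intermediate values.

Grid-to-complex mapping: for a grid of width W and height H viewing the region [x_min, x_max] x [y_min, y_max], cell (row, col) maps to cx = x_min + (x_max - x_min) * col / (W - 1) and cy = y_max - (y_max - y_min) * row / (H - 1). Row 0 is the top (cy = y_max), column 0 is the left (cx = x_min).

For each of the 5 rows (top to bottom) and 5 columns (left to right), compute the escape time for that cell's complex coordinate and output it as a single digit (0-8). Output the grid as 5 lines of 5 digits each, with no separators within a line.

Answer: 33522
48882
88883
88883
37852

Derivation:
(row=0, col=0): c = -1.0300 + 1.1100i → escape time 3
(row=0, col=1): c = -0.5650 + 1.1100i → escape time 3
(row=0, col=2): c = -0.1000 + 1.1100i → escape time 5
(row=0, col=3): c = 0.3650 + 1.1100i → escape time 2
(row=0, col=4): c = 0.8300 + 1.1100i → escape time 2
(row=1, col=0): c = -1.0300 + 0.6525i → escape time 4
(row=1, col=1): c = -0.5650 + 0.6525i → escape time 8
(row=1, col=2): c = -0.1000 + 0.6525i → escape time 8
(row=1, col=3): c = 0.3650 + 0.6525i → escape time 8
(row=1, col=4): c = 0.8300 + 0.6525i → escape time 2
(row=2, col=0): c = -1.0300 + 0.1950i → escape time 8
(row=2, col=1): c = -0.5650 + 0.1950i → escape time 8
(row=2, col=2): c = -0.1000 + 0.1950i → escape time 8
(row=2, col=3): c = 0.3650 + 0.1950i → escape time 8
(row=2, col=4): c = 0.8300 + 0.1950i → escape time 3
(row=3, col=0): c = -1.0300 + -0.2625i → escape time 8
(row=3, col=1): c = -0.5650 + -0.2625i → escape time 8
(row=3, col=2): c = -0.1000 + -0.2625i → escape time 8
(row=3, col=3): c = 0.3650 + -0.2625i → escape time 8
(row=3, col=4): c = 0.8300 + -0.2625i → escape time 3
(row=4, col=0): c = -1.0300 + -0.7200i → escape time 3
(row=4, col=1): c = -0.5650 + -0.7200i → escape time 7
(row=4, col=2): c = -0.1000 + -0.7200i → escape time 8
(row=4, col=3): c = 0.3650 + -0.7200i → escape time 5
(row=4, col=4): c = 0.8300 + -0.7200i → escape time 2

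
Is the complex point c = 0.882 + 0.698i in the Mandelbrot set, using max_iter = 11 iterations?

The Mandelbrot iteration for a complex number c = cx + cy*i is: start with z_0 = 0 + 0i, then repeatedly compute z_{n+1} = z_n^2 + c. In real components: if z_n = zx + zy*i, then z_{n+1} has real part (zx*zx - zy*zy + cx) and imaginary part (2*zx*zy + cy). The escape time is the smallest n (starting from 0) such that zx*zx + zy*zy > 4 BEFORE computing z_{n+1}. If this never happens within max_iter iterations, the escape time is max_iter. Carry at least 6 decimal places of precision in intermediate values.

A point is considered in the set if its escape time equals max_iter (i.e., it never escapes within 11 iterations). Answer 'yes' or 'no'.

Answer: no

Derivation:
z_0 = 0 + 0i, c = 0.8820 + 0.6980i
Iter 1: z = 0.8820 + 0.6980i, |z|^2 = 1.2651
Iter 2: z = 1.1727 + 1.9293i, |z|^2 = 5.0974
Escaped at iteration 2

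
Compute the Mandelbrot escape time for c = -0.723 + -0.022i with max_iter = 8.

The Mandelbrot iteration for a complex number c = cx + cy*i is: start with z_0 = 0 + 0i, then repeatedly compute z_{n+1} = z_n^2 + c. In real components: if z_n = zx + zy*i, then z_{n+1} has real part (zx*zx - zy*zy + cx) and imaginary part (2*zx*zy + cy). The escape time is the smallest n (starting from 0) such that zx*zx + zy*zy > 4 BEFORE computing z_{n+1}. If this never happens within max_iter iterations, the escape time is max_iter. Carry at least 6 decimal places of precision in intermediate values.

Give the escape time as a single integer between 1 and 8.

z_0 = 0 + 0i, c = -0.7230 + -0.0220i
Iter 1: z = -0.7230 + -0.0220i, |z|^2 = 0.5232
Iter 2: z = -0.2008 + 0.0098i, |z|^2 = 0.0404
Iter 3: z = -0.6828 + -0.0259i, |z|^2 = 0.4669
Iter 4: z = -0.2575 + 0.0134i, |z|^2 = 0.0665
Iter 5: z = -0.6569 + -0.0289i, |z|^2 = 0.4323
Iter 6: z = -0.2923 + 0.0160i, |z|^2 = 0.0857
Iter 7: z = -0.6378 + -0.0313i, |z|^2 = 0.4078

Answer: 8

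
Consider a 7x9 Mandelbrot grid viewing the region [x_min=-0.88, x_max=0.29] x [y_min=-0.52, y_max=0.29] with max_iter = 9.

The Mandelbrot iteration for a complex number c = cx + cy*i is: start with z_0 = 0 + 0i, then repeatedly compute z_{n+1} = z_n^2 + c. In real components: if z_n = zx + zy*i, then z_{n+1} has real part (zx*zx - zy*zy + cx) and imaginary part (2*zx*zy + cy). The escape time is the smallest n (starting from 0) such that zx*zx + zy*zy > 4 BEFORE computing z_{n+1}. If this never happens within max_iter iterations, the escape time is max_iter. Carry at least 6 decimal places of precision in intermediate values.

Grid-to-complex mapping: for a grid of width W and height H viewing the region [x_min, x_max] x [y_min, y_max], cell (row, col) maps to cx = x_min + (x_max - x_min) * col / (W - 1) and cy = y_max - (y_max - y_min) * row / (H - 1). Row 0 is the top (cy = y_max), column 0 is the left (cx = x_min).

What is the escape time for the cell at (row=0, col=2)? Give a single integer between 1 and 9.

z_0 = 0 + 0i, c = -0.4900 + 0.2900i
Iter 1: z = -0.4900 + 0.2900i, |z|^2 = 0.3242
Iter 2: z = -0.3340 + 0.0058i, |z|^2 = 0.1116
Iter 3: z = -0.3785 + 0.2861i, |z|^2 = 0.2251
Iter 4: z = -0.4286 + 0.0734i, |z|^2 = 0.1891
Iter 5: z = -0.3117 + 0.2271i, |z|^2 = 0.1487
Iter 6: z = -0.4444 + 0.1485i, |z|^2 = 0.2195
Iter 7: z = -0.3145 + 0.1580i, |z|^2 = 0.1239
Iter 8: z = -0.4160 + 0.1906i, |z|^2 = 0.2094

Answer: 9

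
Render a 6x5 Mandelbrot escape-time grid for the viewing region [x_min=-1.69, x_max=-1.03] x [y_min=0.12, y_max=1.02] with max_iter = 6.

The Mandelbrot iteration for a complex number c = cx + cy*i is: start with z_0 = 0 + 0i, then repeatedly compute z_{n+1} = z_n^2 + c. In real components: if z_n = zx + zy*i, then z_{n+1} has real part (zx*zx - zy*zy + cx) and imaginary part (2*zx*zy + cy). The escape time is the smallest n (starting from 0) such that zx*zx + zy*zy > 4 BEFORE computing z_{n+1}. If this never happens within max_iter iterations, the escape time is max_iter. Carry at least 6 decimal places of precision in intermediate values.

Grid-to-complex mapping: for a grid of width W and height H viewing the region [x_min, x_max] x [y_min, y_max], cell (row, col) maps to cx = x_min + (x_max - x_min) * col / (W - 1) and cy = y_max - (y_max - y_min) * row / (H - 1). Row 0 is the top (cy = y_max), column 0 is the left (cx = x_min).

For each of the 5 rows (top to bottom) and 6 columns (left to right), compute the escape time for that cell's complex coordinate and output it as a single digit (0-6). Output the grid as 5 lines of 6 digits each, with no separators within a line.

Answer: 223333
333333
333345
445666
566666

Derivation:
(row=0, col=0): c = -1.6900 + 1.0200i → escape time 2
(row=0, col=1): c = -1.5580 + 1.0200i → escape time 2
(row=0, col=2): c = -1.4260 + 1.0200i → escape time 3
(row=0, col=3): c = -1.2940 + 1.0200i → escape time 3
(row=0, col=4): c = -1.1620 + 1.0200i → escape time 3
(row=0, col=5): c = -1.0300 + 1.0200i → escape time 3
(row=1, col=0): c = -1.6900 + 0.7950i → escape time 3
(row=1, col=1): c = -1.5580 + 0.7950i → escape time 3
(row=1, col=2): c = -1.4260 + 0.7950i → escape time 3
(row=1, col=3): c = -1.2940 + 0.7950i → escape time 3
(row=1, col=4): c = -1.1620 + 0.7950i → escape time 3
(row=1, col=5): c = -1.0300 + 0.7950i → escape time 3
(row=2, col=0): c = -1.6900 + 0.5700i → escape time 3
(row=2, col=1): c = -1.5580 + 0.5700i → escape time 3
(row=2, col=2): c = -1.4260 + 0.5700i → escape time 3
(row=2, col=3): c = -1.2940 + 0.5700i → escape time 3
(row=2, col=4): c = -1.1620 + 0.5700i → escape time 4
(row=2, col=5): c = -1.0300 + 0.5700i → escape time 5
(row=3, col=0): c = -1.6900 + 0.3450i → escape time 4
(row=3, col=1): c = -1.5580 + 0.3450i → escape time 4
(row=3, col=2): c = -1.4260 + 0.3450i → escape time 5
(row=3, col=3): c = -1.2940 + 0.3450i → escape time 6
(row=3, col=4): c = -1.1620 + 0.3450i → escape time 6
(row=3, col=5): c = -1.0300 + 0.3450i → escape time 6
(row=4, col=0): c = -1.6900 + 0.1200i → escape time 5
(row=4, col=1): c = -1.5580 + 0.1200i → escape time 6
(row=4, col=2): c = -1.4260 + 0.1200i → escape time 6
(row=4, col=3): c = -1.2940 + 0.1200i → escape time 6
(row=4, col=4): c = -1.1620 + 0.1200i → escape time 6
(row=4, col=5): c = -1.0300 + 0.1200i → escape time 6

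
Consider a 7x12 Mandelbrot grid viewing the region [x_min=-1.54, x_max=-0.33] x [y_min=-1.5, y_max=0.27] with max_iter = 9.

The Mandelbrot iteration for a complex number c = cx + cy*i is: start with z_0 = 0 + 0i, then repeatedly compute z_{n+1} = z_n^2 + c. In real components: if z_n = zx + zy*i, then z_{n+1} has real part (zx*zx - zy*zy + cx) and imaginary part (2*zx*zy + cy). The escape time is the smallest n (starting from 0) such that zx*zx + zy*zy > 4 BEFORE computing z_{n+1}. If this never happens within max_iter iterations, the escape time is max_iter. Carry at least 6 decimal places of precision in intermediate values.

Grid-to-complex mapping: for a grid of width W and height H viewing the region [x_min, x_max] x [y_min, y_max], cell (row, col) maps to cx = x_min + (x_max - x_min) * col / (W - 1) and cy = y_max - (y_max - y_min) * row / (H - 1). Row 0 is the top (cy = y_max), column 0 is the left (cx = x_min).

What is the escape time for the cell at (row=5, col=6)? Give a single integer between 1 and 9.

Answer: 9

Derivation:
z_0 = 0 + 0i, c = -0.3300 + -0.5345i
Iter 1: z = -0.3300 + -0.5345i, |z|^2 = 0.3946
Iter 2: z = -0.5068 + -0.1817i, |z|^2 = 0.2899
Iter 3: z = -0.1061 + -0.3503i, |z|^2 = 0.1340
Iter 4: z = -0.4415 + -0.4602i, |z|^2 = 0.4066
Iter 5: z = -0.3469 + -0.1283i, |z|^2 = 0.1368
Iter 6: z = -0.2261 + -0.4456i, |z|^2 = 0.2497
Iter 7: z = -0.4774 + -0.3330i, |z|^2 = 0.3388
Iter 8: z = -0.2130 + -0.2166i, |z|^2 = 0.0923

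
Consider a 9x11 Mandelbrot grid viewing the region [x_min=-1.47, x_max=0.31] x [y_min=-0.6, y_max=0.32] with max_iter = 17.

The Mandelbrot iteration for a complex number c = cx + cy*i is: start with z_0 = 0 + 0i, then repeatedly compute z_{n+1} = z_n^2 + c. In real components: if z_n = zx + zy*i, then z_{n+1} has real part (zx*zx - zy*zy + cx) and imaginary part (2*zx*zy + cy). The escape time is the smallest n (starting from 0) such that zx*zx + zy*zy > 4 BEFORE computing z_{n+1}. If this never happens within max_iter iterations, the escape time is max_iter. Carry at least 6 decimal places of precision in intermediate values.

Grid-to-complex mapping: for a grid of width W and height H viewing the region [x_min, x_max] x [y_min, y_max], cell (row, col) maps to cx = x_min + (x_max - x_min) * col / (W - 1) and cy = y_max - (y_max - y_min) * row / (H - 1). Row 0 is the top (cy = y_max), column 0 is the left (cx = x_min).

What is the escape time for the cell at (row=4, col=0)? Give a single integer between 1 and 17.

z_0 = 0 + 0i, c = -1.4700 + -0.0480i
Iter 1: z = -1.4700 + -0.0480i, |z|^2 = 2.1632
Iter 2: z = 0.6886 + 0.0931i, |z|^2 = 0.4828
Iter 3: z = -1.0045 + 0.0802i, |z|^2 = 1.0155
Iter 4: z = -0.4674 + -0.2092i, |z|^2 = 0.2622
Iter 5: z = -1.2953 + 0.1476i, |z|^2 = 1.6996
Iter 6: z = 0.1860 + -0.4303i, |z|^2 = 0.2198
Iter 7: z = -1.6206 + -0.2081i, |z|^2 = 2.6695
Iter 8: z = 1.1129 + 0.6265i, |z|^2 = 1.6310
Iter 9: z = -0.6239 + 1.3464i, |z|^2 = 2.2020
Iter 10: z = -2.8934 + -1.7281i, |z|^2 = 11.3584
Escaped at iteration 10

Answer: 10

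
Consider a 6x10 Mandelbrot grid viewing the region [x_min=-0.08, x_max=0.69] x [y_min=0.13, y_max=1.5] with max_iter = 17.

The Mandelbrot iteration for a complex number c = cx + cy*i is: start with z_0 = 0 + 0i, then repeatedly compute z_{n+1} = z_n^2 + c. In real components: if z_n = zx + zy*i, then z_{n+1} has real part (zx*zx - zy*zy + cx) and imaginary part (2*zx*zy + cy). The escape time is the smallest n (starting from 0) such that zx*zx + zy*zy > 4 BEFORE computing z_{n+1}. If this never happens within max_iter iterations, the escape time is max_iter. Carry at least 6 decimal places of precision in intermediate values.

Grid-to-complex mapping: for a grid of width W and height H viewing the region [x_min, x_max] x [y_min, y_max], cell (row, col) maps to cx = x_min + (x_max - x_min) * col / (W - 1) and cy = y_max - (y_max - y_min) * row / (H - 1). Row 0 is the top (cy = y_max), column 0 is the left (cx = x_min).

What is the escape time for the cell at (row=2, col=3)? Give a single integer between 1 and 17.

Answer: 2

Derivation:
z_0 = 0 + 0i, c = 0.3820 + 1.1956i
Iter 1: z = 0.3820 + 1.1956i, |z|^2 = 1.5753
Iter 2: z = -0.9014 + 2.1090i, |z|^2 = 5.2603
Escaped at iteration 2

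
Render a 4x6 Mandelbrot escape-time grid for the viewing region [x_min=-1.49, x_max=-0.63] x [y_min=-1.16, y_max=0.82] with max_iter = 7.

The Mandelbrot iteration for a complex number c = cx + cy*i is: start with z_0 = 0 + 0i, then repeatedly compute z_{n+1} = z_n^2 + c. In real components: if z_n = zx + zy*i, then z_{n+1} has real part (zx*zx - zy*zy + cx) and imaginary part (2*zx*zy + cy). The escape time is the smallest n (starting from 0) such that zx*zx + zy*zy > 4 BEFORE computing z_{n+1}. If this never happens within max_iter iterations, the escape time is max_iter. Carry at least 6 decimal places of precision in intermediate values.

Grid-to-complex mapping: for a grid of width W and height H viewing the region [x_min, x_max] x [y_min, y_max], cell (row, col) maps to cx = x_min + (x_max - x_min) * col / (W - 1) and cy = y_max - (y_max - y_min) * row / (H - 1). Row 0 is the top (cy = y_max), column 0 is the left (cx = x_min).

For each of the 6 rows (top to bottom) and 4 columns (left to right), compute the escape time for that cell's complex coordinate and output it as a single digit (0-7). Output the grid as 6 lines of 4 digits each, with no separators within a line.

(row=0, col=0): c = -1.4900 + 0.8200i → escape time 3
(row=0, col=1): c = -1.2033 + 0.8200i → escape time 3
(row=0, col=2): c = -0.9167 + 0.8200i → escape time 3
(row=0, col=3): c = -0.6300 + 0.8200i → escape time 4
(row=1, col=0): c = -1.4900 + 0.4240i → escape time 4
(row=1, col=1): c = -1.2033 + 0.4240i → escape time 6
(row=1, col=2): c = -0.9167 + 0.4240i → escape time 6
(row=1, col=3): c = -0.6300 + 0.4240i → escape time 7
(row=2, col=0): c = -1.4900 + 0.0280i → escape time 7
(row=2, col=1): c = -1.2033 + 0.0280i → escape time 7
(row=2, col=2): c = -0.9167 + 0.0280i → escape time 7
(row=2, col=3): c = -0.6300 + 0.0280i → escape time 7
(row=3, col=0): c = -1.4900 + -0.3680i → escape time 4
(row=3, col=1): c = -1.2033 + -0.3680i → escape time 7
(row=3, col=2): c = -0.9167 + -0.3680i → escape time 7
(row=3, col=3): c = -0.6300 + -0.3680i → escape time 7
(row=4, col=0): c = -1.4900 + -0.7640i → escape time 3
(row=4, col=1): c = -1.2033 + -0.7640i → escape time 3
(row=4, col=2): c = -0.9167 + -0.7640i → escape time 4
(row=4, col=3): c = -0.6300 + -0.7640i → escape time 5
(row=5, col=0): c = -1.4900 + -1.1600i → escape time 2
(row=5, col=1): c = -1.2033 + -1.1600i → escape time 3
(row=5, col=2): c = -0.9167 + -1.1600i → escape time 3
(row=5, col=3): c = -0.6300 + -1.1600i → escape time 3

Answer: 3334
4667
7777
4777
3345
2333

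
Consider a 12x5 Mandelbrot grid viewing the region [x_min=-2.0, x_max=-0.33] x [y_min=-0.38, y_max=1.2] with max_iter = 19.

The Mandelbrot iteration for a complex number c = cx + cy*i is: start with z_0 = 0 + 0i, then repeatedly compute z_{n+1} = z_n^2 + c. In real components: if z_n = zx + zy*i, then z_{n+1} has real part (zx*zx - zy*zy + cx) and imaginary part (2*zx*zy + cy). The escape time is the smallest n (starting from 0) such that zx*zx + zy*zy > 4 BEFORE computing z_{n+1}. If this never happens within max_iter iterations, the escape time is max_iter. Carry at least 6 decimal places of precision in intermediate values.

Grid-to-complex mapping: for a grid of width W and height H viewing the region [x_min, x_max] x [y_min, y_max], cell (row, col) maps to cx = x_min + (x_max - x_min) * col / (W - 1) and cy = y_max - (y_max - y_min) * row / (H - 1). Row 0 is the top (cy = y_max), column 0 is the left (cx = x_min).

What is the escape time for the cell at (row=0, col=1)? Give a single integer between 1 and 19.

Answer: 1

Derivation:
z_0 = 0 + 0i, c = -1.8482 + 1.2000i
Iter 1: z = -1.8482 + 1.2000i, |z|^2 = 4.8558
Escaped at iteration 1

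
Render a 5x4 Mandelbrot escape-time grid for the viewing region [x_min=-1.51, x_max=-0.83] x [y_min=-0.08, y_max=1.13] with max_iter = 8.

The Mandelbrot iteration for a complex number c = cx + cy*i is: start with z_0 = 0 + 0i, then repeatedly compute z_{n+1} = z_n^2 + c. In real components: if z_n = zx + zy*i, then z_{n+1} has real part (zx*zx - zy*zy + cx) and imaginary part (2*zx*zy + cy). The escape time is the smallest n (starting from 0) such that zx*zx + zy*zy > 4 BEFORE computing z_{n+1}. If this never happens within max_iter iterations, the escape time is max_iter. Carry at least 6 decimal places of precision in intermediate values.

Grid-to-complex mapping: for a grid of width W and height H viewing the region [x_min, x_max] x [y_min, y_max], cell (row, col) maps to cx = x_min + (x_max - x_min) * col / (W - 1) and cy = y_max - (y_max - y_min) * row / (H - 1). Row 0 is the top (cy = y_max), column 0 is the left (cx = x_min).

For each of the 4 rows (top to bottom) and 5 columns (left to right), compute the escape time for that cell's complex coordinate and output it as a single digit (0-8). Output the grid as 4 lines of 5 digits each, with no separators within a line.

(row=0, col=0): c = -1.5100 + 1.1300i → escape time 2
(row=0, col=1): c = -1.3400 + 1.1300i → escape time 2
(row=0, col=2): c = -1.1700 + 1.1300i → escape time 3
(row=0, col=3): c = -1.0000 + 1.1300i → escape time 3
(row=0, col=4): c = -0.8300 + 1.1300i → escape time 3
(row=1, col=0): c = -1.5100 + 0.7267i → escape time 3
(row=1, col=1): c = -1.3400 + 0.7267i → escape time 3
(row=1, col=2): c = -1.1700 + 0.7267i → escape time 3
(row=1, col=3): c = -1.0000 + 0.7267i → escape time 4
(row=1, col=4): c = -0.8300 + 0.7267i → escape time 4
(row=2, col=0): c = -1.5100 + 0.3233i → escape time 5
(row=2, col=1): c = -1.3400 + 0.3233i → escape time 6
(row=2, col=2): c = -1.1700 + 0.3233i → escape time 8
(row=2, col=3): c = -1.0000 + 0.3233i → escape time 8
(row=2, col=4): c = -0.8300 + 0.3233i → escape time 8
(row=3, col=0): c = -1.5100 + -0.0800i → escape time 7
(row=3, col=1): c = -1.3400 + -0.0800i → escape time 8
(row=3, col=2): c = -1.1700 + -0.0800i → escape time 8
(row=3, col=3): c = -1.0000 + -0.0800i → escape time 8
(row=3, col=4): c = -0.8300 + -0.0800i → escape time 8

Answer: 22333
33344
56888
78888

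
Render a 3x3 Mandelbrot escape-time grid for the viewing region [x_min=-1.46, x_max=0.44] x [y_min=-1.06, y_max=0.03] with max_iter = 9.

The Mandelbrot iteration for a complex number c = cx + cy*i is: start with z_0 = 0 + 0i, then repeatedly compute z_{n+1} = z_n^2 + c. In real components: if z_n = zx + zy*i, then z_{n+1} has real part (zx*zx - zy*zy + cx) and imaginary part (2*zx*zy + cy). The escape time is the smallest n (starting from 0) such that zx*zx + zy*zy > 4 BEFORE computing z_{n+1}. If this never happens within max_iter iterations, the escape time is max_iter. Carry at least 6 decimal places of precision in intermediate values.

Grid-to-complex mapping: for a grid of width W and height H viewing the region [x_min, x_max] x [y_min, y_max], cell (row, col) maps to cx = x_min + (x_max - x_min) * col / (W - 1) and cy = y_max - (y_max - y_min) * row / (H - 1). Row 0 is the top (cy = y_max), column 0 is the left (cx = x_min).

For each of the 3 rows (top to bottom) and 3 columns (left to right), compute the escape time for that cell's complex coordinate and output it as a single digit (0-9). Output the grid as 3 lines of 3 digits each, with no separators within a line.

Answer: 996
396
242

Derivation:
(row=0, col=0): c = -1.4600 + 0.0300i → escape time 9
(row=0, col=1): c = -0.5100 + 0.0300i → escape time 9
(row=0, col=2): c = 0.4400 + 0.0300i → escape time 6
(row=1, col=0): c = -1.4600 + -0.5150i → escape time 3
(row=1, col=1): c = -0.5100 + -0.5150i → escape time 9
(row=1, col=2): c = 0.4400 + -0.5150i → escape time 6
(row=2, col=0): c = -1.4600 + -1.0600i → escape time 2
(row=2, col=1): c = -0.5100 + -1.0600i → escape time 4
(row=2, col=2): c = 0.4400 + -1.0600i → escape time 2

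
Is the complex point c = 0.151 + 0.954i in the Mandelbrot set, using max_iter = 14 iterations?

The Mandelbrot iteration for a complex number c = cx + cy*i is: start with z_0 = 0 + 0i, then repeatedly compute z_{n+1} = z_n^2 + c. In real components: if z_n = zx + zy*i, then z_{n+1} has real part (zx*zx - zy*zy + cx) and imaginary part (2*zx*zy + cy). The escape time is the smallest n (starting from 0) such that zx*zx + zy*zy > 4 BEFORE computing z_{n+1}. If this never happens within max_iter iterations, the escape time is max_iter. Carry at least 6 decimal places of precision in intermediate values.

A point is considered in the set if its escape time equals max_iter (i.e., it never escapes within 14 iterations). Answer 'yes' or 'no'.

z_0 = 0 + 0i, c = 0.1510 + 0.9540i
Iter 1: z = 0.1510 + 0.9540i, |z|^2 = 0.9329
Iter 2: z = -0.7363 + 1.2421i, |z|^2 = 2.0850
Iter 3: z = -0.8497 + -0.8752i, |z|^2 = 1.4879
Iter 4: z = 0.1070 + 2.4412i, |z|^2 = 5.9710
Escaped at iteration 4

Answer: no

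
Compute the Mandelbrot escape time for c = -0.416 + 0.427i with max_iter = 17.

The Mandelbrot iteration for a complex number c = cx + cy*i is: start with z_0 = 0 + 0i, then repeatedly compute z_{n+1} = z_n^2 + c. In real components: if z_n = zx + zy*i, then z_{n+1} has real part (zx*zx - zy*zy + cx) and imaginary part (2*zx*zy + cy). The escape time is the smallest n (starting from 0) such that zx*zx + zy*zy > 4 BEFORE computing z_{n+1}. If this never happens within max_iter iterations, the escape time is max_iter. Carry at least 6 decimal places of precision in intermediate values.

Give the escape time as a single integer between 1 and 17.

Answer: 17

Derivation:
z_0 = 0 + 0i, c = -0.4160 + 0.4270i
Iter 1: z = -0.4160 + 0.4270i, |z|^2 = 0.3554
Iter 2: z = -0.4253 + 0.0717i, |z|^2 = 0.1860
Iter 3: z = -0.2403 + 0.3660i, |z|^2 = 0.1917
Iter 4: z = -0.4922 + 0.2511i, |z|^2 = 0.3053
Iter 5: z = -0.2368 + 0.1798i, |z|^2 = 0.0884
Iter 6: z = -0.3923 + 0.3419i, |z|^2 = 0.2707
Iter 7: z = -0.3790 + 0.1588i, |z|^2 = 0.1689
Iter 8: z = -0.2976 + 0.3066i, |z|^2 = 0.1826
Iter 9: z = -0.4215 + 0.2445i, |z|^2 = 0.2374
Iter 10: z = -0.2982 + 0.2209i, |z|^2 = 0.1377
Iter 11: z = -0.3759 + 0.2953i, |z|^2 = 0.2285
Iter 12: z = -0.3619 + 0.2050i, |z|^2 = 0.1730
Iter 13: z = -0.3271 + 0.2786i, |z|^2 = 0.1846
Iter 14: z = -0.3867 + 0.2447i, |z|^2 = 0.2094
Iter 15: z = -0.3264 + 0.2377i, |z|^2 = 0.1631
Iter 16: z = -0.3660 + 0.2718i, |z|^2 = 0.2078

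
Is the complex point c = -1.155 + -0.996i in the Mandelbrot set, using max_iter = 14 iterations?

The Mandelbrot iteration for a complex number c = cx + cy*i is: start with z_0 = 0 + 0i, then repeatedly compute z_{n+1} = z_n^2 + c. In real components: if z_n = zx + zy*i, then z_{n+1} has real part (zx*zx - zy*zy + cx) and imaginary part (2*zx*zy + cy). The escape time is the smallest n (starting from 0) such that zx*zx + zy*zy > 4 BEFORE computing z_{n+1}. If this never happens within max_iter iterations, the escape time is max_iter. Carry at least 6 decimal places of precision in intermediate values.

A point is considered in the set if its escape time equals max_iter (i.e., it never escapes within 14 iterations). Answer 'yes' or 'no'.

z_0 = 0 + 0i, c = -1.1550 + -0.9960i
Iter 1: z = -1.1550 + -0.9960i, |z|^2 = 2.3260
Iter 2: z = -0.8130 + 1.3048i, |z|^2 = 2.3634
Iter 3: z = -2.1964 + -3.1175i, |z|^2 = 14.5433
Escaped at iteration 3

Answer: no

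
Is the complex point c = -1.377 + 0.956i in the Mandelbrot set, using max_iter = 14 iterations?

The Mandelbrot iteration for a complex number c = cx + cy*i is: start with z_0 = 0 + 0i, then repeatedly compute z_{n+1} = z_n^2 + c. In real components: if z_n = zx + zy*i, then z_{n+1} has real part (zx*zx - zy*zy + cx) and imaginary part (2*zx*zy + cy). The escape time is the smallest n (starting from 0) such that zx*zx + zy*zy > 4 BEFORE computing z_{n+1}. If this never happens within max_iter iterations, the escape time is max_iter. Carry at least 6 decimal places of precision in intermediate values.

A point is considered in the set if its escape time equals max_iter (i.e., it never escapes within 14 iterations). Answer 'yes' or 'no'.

z_0 = 0 + 0i, c = -1.3770 + 0.9560i
Iter 1: z = -1.3770 + 0.9560i, |z|^2 = 2.8101
Iter 2: z = -0.3948 + -1.6768i, |z|^2 = 2.9676
Iter 3: z = -4.0329 + 2.2800i, |z|^2 = 21.4626
Escaped at iteration 3

Answer: no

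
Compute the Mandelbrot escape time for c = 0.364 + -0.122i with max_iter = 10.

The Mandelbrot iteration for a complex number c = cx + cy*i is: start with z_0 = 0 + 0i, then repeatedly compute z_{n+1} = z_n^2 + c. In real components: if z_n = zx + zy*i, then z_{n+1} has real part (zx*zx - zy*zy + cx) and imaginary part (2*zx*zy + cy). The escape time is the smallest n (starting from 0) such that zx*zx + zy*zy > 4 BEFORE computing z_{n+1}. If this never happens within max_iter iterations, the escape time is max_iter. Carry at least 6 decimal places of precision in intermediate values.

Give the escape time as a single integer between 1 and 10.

z_0 = 0 + 0i, c = 0.3640 + -0.1220i
Iter 1: z = 0.3640 + -0.1220i, |z|^2 = 0.1474
Iter 2: z = 0.4816 + -0.2108i, |z|^2 = 0.2764
Iter 3: z = 0.5515 + -0.3251i, |z|^2 = 0.4098
Iter 4: z = 0.5625 + -0.4805i, |z|^2 = 0.5473
Iter 5: z = 0.4495 + -0.6626i, |z|^2 = 0.6411
Iter 6: z = 0.1270 + -0.7177i, |z|^2 = 0.5311
Iter 7: z = -0.1349 + -0.3042i, |z|^2 = 0.1108
Iter 8: z = 0.2896 + -0.0399i, |z|^2 = 0.0855
Iter 9: z = 0.4463 + -0.1451i, |z|^2 = 0.2202

Answer: 10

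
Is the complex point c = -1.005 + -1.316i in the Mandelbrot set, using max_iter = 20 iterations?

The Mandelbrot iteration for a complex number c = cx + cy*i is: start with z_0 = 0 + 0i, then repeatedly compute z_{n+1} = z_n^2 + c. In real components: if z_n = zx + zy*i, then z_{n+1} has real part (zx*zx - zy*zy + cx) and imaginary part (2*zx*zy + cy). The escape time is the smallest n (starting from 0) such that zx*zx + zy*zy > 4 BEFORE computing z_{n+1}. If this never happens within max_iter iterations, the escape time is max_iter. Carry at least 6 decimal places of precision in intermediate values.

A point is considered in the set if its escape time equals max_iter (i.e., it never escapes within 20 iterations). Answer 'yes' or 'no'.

Answer: no

Derivation:
z_0 = 0 + 0i, c = -1.0050 + -1.3160i
Iter 1: z = -1.0050 + -1.3160i, |z|^2 = 2.7419
Iter 2: z = -1.7268 + 1.3292i, |z|^2 = 4.7486
Escaped at iteration 2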